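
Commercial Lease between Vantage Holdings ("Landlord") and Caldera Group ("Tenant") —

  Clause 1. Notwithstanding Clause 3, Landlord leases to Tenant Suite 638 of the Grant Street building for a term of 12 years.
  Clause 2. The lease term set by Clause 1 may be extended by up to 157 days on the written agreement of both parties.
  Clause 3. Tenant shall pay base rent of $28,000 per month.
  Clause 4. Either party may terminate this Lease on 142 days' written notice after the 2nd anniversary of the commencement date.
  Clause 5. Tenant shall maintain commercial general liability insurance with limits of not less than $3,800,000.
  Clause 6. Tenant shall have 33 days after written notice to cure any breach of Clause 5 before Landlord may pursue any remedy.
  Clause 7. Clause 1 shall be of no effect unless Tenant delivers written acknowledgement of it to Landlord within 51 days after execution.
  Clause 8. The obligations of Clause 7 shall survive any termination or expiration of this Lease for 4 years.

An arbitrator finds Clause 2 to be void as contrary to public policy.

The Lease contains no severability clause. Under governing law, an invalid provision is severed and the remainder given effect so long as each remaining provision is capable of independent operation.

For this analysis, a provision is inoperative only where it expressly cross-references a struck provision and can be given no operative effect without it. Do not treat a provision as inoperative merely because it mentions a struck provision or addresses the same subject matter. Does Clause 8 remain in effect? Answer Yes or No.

Yes

Clause 2 is struck. No other provision's operative terms depend on Clause 2. With no severability clause, the stated default rule severs what cannot stand and enforces each remaining provision that can operate on its own. The provisions still in force are Clause 1, Clause 3, Clause 4, Clause 5, Clause 6, Clause 7, and Clause 8. Clause 8 is among the surviving provisions, so the answer is yes.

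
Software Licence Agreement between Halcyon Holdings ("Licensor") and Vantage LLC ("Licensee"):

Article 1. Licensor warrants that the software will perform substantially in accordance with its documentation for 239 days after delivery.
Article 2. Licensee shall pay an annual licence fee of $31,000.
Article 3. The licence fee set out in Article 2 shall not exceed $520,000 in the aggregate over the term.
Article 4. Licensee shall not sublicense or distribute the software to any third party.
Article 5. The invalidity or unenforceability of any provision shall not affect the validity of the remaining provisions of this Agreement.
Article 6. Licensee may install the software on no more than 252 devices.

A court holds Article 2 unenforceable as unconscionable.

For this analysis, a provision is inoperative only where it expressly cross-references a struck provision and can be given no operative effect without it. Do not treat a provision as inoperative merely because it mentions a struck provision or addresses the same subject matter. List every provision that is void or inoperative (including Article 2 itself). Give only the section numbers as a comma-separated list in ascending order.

2, 3

Article 2 is struck. Article 3 has no operative effect of its own apart from Article 2 and is therefore inoperative. Under the severability clause in Article 5, the remaining provisions continue in force. That leaves Article 1, Article 4, Article 5, and Article 6 in effect.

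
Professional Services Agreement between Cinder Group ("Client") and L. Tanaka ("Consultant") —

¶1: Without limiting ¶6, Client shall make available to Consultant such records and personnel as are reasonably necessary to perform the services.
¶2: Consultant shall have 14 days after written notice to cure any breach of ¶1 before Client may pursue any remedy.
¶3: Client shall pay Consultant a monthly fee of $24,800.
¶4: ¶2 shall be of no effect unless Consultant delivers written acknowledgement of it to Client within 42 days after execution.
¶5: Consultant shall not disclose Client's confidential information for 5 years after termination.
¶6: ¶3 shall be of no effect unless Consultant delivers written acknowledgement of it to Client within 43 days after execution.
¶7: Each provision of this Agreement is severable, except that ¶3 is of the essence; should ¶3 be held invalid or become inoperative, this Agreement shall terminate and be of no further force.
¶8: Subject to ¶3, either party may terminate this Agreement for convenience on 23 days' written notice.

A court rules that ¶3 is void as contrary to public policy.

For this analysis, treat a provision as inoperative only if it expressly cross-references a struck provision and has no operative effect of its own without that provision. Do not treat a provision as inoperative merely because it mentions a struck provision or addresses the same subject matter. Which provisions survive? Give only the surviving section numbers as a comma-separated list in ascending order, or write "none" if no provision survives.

¶3 is struck. ¶6 merely fixes the acknowledgement condition for ¶3; with ¶3 gone it has nothing to operate on and falls away. ¶7 makes ¶3 an essential term, and ¶3 is the provision held invalid; under ¶7, the entire Agreement is therefore void. No provision of the Agreement survives.

none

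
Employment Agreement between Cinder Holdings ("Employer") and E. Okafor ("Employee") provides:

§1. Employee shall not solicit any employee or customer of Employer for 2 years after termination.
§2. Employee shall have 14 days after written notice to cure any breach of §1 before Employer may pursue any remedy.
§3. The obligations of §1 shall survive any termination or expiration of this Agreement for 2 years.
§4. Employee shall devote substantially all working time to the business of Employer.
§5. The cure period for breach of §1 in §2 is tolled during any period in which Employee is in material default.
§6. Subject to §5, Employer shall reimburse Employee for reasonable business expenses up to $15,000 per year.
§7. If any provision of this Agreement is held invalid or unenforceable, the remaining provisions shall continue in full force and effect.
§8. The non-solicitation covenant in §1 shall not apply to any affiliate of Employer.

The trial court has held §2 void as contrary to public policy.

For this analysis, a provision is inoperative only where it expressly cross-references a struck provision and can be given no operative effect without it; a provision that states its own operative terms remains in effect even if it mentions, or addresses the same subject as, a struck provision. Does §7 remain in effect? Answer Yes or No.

Yes

§2 is struck. §5 has no operative effect of its own apart from §2 and is therefore inoperative. Although §6 refers to §5, its operative terms do not depend on §5, so it remains in effect. §7 is a severability clause and preserves every provision that can still be given independent effect. That leaves §1, §3, §4, §6, §7, and §8 in effect. §7 is among the surviving provisions, so the answer is yes.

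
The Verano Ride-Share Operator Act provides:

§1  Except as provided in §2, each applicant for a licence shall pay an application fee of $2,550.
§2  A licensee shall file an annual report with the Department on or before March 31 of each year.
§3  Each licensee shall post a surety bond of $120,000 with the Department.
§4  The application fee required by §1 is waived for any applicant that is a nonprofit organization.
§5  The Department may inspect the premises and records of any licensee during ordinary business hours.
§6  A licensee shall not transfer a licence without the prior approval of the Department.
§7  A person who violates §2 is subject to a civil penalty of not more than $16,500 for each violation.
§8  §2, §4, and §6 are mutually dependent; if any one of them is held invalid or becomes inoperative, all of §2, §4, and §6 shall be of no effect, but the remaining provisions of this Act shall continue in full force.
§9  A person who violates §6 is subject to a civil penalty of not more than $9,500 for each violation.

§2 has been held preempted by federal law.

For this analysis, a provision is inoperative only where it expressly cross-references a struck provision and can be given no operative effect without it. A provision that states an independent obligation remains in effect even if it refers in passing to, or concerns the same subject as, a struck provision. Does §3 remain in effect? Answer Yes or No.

Yes

§2 is struck. §7 operates only by reference to §2, so it falls with §2. §1 mentions §2 but its own obligation stands independently of §2, so §1 is not affected. §8 declares §2, §4, and §6 mutually dependent; since one of them has fallen, all of them are of no effect. That brings down §4 and §6 as well. §9 in turn depends solely on a provision now struck and likewise falls. The remainder continues in force under §8. §1, §3, §5, and §8 remain in effect. §3 is among the surviving provisions, so the answer is yes.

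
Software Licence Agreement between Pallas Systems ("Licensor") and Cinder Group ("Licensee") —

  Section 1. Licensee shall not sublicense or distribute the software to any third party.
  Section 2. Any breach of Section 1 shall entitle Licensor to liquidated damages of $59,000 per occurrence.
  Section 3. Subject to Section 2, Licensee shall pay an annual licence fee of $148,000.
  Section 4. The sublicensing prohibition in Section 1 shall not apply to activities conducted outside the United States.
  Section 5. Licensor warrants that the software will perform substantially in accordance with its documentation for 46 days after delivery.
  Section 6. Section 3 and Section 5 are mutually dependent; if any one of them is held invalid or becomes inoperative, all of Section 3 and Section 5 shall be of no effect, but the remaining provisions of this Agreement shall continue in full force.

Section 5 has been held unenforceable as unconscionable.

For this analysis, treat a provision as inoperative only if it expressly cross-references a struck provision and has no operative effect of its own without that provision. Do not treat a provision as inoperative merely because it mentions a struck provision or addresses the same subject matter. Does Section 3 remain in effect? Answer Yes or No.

Section 5 is struck. No other provision's operative terms depend on Section 5. Section 6 declares Section 3 and Section 5 mutually dependent; since one of them has fallen, all of them are of no effect. That brings down Section 3 as well. The remainder continues in force under Section 6. The provisions still in force are Section 1, Section 2, Section 4, and Section 6. Section 3 is among the inoperative provisions, so the answer is no.

No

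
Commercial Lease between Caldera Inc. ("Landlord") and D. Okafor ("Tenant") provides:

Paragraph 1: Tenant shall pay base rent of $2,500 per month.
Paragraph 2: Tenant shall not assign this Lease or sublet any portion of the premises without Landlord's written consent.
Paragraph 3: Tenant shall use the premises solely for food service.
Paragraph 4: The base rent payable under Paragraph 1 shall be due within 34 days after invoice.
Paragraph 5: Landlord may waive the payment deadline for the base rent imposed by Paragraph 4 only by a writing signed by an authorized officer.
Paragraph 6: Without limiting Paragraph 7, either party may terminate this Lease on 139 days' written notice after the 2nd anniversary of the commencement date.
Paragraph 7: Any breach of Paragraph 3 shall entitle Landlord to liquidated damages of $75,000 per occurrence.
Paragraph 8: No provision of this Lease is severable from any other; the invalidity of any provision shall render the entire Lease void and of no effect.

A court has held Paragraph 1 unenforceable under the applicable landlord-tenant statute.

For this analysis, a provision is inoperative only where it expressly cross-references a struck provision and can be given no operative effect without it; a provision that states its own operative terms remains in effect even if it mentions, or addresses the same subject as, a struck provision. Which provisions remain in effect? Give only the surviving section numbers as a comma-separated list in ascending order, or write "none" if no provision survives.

none

Paragraph 1 is struck. Paragraph 4 operates only by reference to Paragraph 1, so it falls with Paragraph 1. Paragraph 5 operates only by reference to Paragraph 4, so it falls with Paragraph 4. Paragraph 8 provides that the Lease is not severable, so the invalidity of any one provision voids the entire Lease. No provision of the Lease survives.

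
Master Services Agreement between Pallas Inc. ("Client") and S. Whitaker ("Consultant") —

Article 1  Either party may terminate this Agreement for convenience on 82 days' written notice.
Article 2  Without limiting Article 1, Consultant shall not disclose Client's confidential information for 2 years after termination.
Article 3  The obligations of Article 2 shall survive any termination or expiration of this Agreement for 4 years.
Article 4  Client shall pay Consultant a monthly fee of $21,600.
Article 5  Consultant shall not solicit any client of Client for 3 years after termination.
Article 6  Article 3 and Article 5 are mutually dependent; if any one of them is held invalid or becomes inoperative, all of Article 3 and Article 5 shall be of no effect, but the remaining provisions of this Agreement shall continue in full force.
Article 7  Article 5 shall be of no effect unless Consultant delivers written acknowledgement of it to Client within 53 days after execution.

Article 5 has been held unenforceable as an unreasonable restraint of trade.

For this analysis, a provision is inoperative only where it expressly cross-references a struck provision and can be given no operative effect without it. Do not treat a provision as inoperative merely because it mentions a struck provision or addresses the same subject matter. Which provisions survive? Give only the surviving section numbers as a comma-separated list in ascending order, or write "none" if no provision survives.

1, 2, 4, 6

Article 5 is struck. Article 7 operates only by reference to Article 5, so it falls with Article 5. Article 6 declares Article 3 and Article 5 mutually dependent; since one of them has fallen, all of them are of no effect. That brings down Article 3 as well. The remainder continues in force under Article 6. That leaves Article 1, Article 2, Article 4, and Article 6 in effect.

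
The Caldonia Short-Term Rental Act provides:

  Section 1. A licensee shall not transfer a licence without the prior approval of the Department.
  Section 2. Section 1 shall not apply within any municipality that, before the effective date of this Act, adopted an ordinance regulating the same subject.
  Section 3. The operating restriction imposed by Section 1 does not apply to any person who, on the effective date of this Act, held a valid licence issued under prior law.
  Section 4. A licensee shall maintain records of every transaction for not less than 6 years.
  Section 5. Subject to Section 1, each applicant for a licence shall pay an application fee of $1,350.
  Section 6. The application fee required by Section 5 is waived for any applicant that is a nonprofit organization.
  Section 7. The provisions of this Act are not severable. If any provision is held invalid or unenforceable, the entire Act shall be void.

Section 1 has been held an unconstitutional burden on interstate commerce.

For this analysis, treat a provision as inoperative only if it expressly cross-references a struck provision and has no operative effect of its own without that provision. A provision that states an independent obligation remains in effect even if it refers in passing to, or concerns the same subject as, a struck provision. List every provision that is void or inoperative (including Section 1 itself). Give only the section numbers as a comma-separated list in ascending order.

1, 2, 3, 4, 5, 6, 7

Section 1 is struck. The only function of Section 2 is the local-preemption carve-out from Section 1, so it cannot stand once Section 1 is removed. Section 3 merely fixes the grandfather exemption from Section 1; with Section 1 gone it has nothing to operate on and falls away. Section 7 provides that the Act is not severable, so the invalidity of any one provision voids the entire Act. No provision of the Act survives.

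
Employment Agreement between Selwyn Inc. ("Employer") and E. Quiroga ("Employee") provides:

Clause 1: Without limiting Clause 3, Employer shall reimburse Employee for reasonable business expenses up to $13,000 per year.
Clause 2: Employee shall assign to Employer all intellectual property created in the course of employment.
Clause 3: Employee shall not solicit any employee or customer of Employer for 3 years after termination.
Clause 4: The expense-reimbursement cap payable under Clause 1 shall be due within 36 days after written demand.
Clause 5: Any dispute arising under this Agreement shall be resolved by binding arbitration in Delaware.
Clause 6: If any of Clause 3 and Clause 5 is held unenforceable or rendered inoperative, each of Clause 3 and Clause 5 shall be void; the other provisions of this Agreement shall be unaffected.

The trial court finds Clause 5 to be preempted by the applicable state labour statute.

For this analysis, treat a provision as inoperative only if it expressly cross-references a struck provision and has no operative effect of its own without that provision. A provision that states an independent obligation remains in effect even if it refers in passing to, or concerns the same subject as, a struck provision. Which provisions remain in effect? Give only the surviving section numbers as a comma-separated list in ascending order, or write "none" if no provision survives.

Clause 5 is struck. Clause 1 mentions Clause 3 but its own obligation stands independently of Clause 3, so Clause 1 is not affected. Nothing else in the Agreement is defined by reference to Clause 5. Clause 6 declares Clause 3 and Clause 5 mutually dependent; since one of them has fallen, all of them are of no effect. That brings down Clause 3 as well. The remainder continues in force under Clause 6. Clause 1, Clause 2, Clause 4, and Clause 6 remain in effect.

1, 2, 4, 6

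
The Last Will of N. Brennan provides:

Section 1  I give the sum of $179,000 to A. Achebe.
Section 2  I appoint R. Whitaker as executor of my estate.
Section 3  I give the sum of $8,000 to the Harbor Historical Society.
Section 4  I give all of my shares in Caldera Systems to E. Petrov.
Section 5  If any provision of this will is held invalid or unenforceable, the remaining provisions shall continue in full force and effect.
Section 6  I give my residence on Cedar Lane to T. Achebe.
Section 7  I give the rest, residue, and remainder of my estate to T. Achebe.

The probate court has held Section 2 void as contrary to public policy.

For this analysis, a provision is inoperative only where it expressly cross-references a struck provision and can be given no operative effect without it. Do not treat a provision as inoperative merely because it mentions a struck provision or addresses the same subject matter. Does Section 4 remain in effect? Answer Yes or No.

Yes

Section 2 is struck. Nothing else in the will is defined by reference to Section 2. Under the severability clause in Section 5, the remaining provisions continue in force. That leaves Section 1, Section 3, Section 4, Section 5, Section 6, and Section 7 in effect. Section 4 is among the surviving provisions, so the answer is yes.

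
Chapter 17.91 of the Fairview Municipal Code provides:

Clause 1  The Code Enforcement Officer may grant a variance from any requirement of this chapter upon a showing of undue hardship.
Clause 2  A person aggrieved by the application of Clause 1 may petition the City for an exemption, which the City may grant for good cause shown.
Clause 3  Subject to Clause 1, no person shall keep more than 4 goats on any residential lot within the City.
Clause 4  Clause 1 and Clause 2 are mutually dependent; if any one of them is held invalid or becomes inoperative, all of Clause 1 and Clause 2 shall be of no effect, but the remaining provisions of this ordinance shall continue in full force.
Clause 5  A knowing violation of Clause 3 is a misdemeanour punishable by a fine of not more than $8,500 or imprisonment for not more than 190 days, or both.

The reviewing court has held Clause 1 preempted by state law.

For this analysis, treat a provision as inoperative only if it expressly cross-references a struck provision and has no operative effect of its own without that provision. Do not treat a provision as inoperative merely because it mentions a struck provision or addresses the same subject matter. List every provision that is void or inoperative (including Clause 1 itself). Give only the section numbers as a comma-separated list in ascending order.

Clause 1 is struck. Clause 2 merely fixes the exemption procedure for Clause 1; with Clause 1 gone it has nothing to operate on and falls away. Clause 3 mentions Clause 1 but its own obligation stands independently of Clause 1, so Clause 3 is not affected. Clause 4 declares Clause 1 and Clause 2 mutually dependent; since one of them has fallen, all of them are of no effect. The remainder continues in force under Clause 4. Clause 3, Clause 4, and Clause 5 remain in effect.

1, 2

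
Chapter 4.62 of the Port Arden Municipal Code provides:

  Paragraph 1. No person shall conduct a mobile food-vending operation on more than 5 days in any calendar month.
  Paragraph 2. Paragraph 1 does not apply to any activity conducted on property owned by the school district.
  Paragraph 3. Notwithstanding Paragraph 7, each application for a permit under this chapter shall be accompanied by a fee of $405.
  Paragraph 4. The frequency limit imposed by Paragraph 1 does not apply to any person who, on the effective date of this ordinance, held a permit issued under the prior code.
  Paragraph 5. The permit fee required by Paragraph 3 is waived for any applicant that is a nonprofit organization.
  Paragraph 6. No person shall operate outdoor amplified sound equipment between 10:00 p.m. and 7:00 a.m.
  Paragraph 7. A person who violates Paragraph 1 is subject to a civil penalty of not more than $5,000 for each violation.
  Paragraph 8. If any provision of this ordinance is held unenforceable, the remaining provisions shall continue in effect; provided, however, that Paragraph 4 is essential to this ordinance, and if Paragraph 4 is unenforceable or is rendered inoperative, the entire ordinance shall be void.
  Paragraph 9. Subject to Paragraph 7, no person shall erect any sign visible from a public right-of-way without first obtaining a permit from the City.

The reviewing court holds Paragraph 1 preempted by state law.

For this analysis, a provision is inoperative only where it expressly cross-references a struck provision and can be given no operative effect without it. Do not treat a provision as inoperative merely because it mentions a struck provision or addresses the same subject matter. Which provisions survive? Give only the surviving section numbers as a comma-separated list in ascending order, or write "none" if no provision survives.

none

Paragraph 1 is struck. Paragraph 2 operates only by reference to Paragraph 1, so it falls with Paragraph 1. Paragraph 4 has no operative effect of its own apart from Paragraph 1 and is therefore inoperative. Paragraph 7 has no operative effect of its own apart from Paragraph 1 and is therefore inoperative. Paragraph 8 makes Paragraph 4 an essential term, and Paragraph 4 has been rendered inoperative by the cascade; under Paragraph 8, the entire ordinance is therefore void. No provision of the ordinance survives.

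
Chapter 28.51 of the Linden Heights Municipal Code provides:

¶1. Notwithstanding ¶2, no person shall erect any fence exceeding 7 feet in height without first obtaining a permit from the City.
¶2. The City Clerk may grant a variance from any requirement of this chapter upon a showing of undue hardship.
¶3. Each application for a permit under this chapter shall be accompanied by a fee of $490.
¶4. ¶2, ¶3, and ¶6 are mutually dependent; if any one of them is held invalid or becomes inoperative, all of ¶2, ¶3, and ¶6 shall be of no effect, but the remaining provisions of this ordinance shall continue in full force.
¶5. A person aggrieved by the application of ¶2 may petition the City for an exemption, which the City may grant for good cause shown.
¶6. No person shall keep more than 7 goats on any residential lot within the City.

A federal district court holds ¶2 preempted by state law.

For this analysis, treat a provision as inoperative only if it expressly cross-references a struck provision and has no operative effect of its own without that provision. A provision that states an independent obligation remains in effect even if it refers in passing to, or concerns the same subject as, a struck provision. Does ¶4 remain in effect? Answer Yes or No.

Yes

¶2 is struck. ¶5 operates only by reference to ¶2, so it falls with ¶2. Although ¶1 refers to ¶2, its operative terms do not depend on ¶2, so it remains in effect. ¶4 declares ¶2, ¶3, and ¶6 mutually dependent; since one of them has fallen, all of them are of no effect. That brings down ¶3 and ¶6 as well. The remainder continues in force under ¶4. ¶1 and ¶4 remain in effect. ¶4 is among the surviving provisions, so the answer is yes.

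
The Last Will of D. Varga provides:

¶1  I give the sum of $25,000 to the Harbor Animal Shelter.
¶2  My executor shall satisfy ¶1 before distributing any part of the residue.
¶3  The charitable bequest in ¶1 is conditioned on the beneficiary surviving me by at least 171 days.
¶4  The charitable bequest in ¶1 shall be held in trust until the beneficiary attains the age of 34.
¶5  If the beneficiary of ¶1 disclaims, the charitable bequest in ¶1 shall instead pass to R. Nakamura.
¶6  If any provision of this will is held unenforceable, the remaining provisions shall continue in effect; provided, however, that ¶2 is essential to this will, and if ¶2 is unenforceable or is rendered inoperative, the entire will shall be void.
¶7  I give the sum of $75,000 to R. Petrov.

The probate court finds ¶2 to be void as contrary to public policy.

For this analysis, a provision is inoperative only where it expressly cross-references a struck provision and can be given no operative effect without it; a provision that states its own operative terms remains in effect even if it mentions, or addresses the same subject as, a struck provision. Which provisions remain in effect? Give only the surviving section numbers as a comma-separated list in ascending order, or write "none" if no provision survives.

¶2 is struck. Nothing else in the will is defined by reference to ¶2. ¶6 makes ¶2 an essential term, and ¶2 is the provision held invalid; under ¶6, the entire will is therefore void. No provision of the will survives.

none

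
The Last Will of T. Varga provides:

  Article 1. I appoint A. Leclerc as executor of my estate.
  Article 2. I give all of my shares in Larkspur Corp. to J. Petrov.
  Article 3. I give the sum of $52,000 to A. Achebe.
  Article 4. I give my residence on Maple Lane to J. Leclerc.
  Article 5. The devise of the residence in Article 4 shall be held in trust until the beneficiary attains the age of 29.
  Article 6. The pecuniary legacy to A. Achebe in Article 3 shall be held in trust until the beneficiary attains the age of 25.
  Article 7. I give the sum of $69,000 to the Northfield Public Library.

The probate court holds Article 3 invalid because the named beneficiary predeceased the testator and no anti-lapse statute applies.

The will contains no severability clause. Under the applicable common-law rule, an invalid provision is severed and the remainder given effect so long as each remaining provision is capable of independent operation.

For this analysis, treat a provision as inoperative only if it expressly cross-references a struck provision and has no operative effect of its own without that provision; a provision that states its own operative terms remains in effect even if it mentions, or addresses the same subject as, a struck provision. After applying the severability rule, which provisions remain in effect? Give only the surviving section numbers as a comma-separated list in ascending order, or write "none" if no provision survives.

1, 2, 4, 5, 7

Article 3 is struck. Article 6 operates only by reference to Article 3, so it falls with Article 3. With no severability clause, the stated default rule severs what cannot stand and enforces each remaining provision that can operate on its own. That leaves Article 1, Article 2, Article 4, Article 5, and Article 7 in effect.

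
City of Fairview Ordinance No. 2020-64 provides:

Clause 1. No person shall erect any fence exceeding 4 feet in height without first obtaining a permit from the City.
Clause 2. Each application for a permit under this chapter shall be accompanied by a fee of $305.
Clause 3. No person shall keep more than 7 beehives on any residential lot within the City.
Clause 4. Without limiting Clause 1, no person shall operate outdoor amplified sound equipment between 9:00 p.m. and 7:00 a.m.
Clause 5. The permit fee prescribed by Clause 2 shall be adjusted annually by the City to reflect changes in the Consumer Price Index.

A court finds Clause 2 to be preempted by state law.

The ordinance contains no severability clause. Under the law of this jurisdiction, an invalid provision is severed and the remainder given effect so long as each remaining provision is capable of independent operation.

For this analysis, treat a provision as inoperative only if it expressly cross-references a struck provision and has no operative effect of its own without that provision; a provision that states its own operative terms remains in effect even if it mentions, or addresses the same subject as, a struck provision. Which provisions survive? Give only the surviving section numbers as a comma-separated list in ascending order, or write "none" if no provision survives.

Clause 2 is struck. Clause 5 has no operative effect of its own apart from Clause 2 and is therefore inoperative. Under the stated default rule, only provisions that cannot operate independently fall away; the rest are enforced. That leaves Clause 1, Clause 3, and Clause 4 in effect.

1, 3, 4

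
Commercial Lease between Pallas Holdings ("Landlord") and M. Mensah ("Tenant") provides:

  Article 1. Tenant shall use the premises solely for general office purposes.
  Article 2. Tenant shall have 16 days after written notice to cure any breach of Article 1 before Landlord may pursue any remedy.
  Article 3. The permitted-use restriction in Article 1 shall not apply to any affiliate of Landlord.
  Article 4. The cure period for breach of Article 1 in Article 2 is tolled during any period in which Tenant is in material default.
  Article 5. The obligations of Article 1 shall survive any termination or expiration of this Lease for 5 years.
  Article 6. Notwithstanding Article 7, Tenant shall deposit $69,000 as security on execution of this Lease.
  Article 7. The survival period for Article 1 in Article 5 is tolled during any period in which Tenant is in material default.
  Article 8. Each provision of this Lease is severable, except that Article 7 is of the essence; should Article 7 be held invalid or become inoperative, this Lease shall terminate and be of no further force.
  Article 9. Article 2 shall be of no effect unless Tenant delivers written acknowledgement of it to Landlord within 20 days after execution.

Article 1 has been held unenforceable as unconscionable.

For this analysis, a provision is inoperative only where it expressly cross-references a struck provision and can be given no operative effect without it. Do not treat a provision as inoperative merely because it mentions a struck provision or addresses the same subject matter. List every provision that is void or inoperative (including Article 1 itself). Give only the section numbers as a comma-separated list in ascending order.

Article 1 is struck. Article 2 merely fixes the cure period for breach of Article 1; with Article 1 gone it has nothing to operate on and falls away. The whole of Article 3 is the carve-out from the permitted-use restriction, defined by reference to Article 1, so Article 3 cannot stand once Article 1 is removed. Article 5 operates only by reference to Article 1, so it falls with Article 1. Article 4 has no operative effect of its own apart from Article 2 and is therefore inoperative. Article 7 operates only by reference to Article 5, so it falls with Article 5. The only function of Article 9 is the acknowledgement condition for Article 2, so it cannot stand once Article 2 is removed. Article 8 makes Article 7 an essential term, and Article 7 has been rendered inoperative by the cascade; under Article 8, the entire Lease is therefore void. No provision of the Lease survives.

1, 2, 3, 4, 5, 6, 7, 8, 9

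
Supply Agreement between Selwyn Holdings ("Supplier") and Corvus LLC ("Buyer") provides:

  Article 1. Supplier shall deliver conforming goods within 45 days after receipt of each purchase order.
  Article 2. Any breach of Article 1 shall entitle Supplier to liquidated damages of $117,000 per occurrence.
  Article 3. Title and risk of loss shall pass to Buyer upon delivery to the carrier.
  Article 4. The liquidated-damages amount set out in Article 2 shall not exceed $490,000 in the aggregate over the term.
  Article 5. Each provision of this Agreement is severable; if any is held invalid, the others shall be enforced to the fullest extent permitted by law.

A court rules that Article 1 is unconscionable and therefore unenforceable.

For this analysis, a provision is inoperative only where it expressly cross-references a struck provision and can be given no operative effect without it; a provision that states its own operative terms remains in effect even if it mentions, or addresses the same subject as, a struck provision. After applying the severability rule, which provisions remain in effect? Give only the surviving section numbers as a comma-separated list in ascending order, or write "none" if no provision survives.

Article 1 is struck. Article 2 has no operative effect of its own apart from Article 1 and is therefore inoperative. The whole of Article 4 is the aggregate cap on the liquidated-damages amount, defined by reference to Article 2, so Article 4 cannot stand once Article 2 is removed. Under the severability clause in Article 5, the remaining provisions continue in force. The provisions still in force are Article 3 and Article 5.

3, 5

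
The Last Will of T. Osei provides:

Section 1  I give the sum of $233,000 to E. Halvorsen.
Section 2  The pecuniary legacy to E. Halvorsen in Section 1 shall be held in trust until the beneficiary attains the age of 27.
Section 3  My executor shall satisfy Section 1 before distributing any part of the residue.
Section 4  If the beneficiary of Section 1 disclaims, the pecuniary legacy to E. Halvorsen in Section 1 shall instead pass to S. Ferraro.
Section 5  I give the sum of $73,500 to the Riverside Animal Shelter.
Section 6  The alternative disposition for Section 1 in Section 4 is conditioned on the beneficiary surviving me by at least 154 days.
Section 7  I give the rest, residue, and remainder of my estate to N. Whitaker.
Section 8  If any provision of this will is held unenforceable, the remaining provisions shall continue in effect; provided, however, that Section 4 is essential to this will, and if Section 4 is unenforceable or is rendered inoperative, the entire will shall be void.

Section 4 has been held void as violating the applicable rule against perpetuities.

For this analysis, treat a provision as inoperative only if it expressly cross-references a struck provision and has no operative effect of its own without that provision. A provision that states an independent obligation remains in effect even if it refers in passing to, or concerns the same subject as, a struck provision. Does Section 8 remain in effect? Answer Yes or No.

Section 4 is struck. Section 6 merely fixes the survivorship condition on Section 4; with Section 4 gone it has nothing to operate on and falls away. Section 8 makes Section 4 an essential term, and Section 4 is the provision held invalid; under Section 8, the entire will is therefore void. No provision of the will survives. Section 8 is among the inoperative provisions, so the answer is no.

No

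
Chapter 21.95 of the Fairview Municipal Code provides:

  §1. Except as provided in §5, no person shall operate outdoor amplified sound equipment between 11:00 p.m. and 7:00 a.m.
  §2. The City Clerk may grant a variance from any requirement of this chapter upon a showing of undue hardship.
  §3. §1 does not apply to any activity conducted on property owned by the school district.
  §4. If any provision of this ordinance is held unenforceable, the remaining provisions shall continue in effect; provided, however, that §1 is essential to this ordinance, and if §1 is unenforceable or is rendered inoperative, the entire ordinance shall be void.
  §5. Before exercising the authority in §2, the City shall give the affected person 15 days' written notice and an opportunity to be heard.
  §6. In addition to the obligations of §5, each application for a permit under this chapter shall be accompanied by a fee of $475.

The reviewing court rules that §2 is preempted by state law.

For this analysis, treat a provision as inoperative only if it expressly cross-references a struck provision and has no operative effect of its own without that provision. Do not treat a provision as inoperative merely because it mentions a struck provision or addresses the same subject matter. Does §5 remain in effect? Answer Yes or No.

No

§2 is struck. §5 has no operative effect of its own apart from §2 and is therefore inoperative. Although §6 refers to §5, its operative terms do not depend on §5, so it remains in effect. §1 mentions §5 but its own obligation stands independently of §5, so §1 is not affected. §4 makes §1 an essential term, but §1 is unaffected, so the severability proviso in §4 preserves the remaining provisions. §1, §3, §4, and §6 remain in effect. §5 is among the inoperative provisions, so the answer is no.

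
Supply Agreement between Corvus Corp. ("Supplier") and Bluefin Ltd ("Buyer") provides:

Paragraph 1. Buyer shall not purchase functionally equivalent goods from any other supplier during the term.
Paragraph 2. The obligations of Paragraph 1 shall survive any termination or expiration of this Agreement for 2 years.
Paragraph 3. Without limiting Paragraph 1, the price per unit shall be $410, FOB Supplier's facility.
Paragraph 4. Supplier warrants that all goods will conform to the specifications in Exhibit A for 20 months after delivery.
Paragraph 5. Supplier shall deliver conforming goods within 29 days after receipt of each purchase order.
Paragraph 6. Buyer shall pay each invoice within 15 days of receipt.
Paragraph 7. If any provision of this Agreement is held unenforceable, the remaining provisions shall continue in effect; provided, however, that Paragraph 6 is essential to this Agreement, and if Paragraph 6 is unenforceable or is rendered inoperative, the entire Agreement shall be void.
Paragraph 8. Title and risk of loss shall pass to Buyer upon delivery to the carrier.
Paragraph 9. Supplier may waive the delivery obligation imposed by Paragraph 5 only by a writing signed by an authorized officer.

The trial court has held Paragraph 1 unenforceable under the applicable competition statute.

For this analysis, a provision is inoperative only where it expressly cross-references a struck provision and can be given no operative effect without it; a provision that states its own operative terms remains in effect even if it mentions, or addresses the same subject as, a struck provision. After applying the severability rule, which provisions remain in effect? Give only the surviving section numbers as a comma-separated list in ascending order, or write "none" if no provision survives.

Paragraph 1 is struck. The only function of Paragraph 2 is the survival period for Paragraph 1, so it cannot stand once Paragraph 1 is removed. Although Paragraph 3 refers to Paragraph 1, its operative terms do not depend on Paragraph 1, so it remains in effect. Paragraph 7 makes Paragraph 6 an essential term, but Paragraph 6 is unaffected, so the severability proviso in Paragraph 7 preserves the remaining provisions. That leaves Paragraph 3, Paragraph 4, Paragraph 5, Paragraph 6, Paragraph 7, Paragraph 8, and Paragraph 9 in effect.

3, 4, 5, 6, 7, 8, 9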